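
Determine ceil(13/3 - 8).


-3


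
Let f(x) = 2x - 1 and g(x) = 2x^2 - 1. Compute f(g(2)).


g(2) = 7
f(7) = 13

13


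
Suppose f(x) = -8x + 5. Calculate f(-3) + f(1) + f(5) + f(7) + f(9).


f(-3) = 29
f(1) = -3
f(5) = -35
f(7) = -51
f(9) = -67
Sum = -127

-127


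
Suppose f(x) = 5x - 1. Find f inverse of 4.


Solve 5x - 1 = 4
x = (4 + 1) / 5 = 1

1


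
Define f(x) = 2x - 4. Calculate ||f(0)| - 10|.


6


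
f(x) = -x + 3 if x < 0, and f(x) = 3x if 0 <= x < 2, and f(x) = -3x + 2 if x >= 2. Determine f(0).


0 satisfies 0 <= x < 2
f(0) = 0

0


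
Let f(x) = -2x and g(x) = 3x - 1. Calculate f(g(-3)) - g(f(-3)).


f(g(-3)) = 20
g(f(-3)) = 17
Difference = 3

3


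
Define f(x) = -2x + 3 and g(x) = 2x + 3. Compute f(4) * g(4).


-55


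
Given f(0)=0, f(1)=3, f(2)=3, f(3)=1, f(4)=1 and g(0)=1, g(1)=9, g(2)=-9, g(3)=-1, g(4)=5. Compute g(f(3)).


f(3) = 1
g(1) = 9

9


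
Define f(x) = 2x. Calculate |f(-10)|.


f(-10) = -20
|-20| = 20

20


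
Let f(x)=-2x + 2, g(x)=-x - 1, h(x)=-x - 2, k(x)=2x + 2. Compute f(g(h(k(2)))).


-12


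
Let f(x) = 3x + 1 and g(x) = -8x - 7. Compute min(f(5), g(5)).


f(5) = 16
g(5) = -47
min = -47

-47


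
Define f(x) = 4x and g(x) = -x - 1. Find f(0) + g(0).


-1


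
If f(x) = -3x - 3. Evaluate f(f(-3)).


f(-3) = 6
f(6) = -21

-21


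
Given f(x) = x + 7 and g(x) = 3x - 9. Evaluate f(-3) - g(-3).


f(-3) = 4
g(-3) = -18
Difference = 22

22


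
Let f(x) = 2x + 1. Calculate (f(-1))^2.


1


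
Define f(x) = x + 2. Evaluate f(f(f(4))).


f(4) = 6
f(6) = 8
f(8) = 10

10


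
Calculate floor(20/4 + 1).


6


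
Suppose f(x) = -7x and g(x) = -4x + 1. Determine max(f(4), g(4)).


f(4) = -28
g(4) = -15
max = -15

-15


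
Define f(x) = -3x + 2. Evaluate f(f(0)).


f(0) = 2
f(2) = -4

-4


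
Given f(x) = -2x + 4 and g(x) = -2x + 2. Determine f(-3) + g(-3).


18


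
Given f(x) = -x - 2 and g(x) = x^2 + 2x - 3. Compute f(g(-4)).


g(-4) = 5
f(5) = -7

-7


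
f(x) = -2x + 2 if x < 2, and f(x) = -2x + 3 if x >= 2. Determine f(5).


5 satisfies x >= 2
f(5) = -7

-7


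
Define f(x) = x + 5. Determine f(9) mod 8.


6


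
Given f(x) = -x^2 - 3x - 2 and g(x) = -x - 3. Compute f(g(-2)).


0


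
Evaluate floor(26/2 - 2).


26/2 = 13
13 - 2 = 11
floor(11) = 11

11


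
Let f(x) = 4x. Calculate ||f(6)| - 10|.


f(6) = 24
|24| = 24
|24 - 10| = 14

14


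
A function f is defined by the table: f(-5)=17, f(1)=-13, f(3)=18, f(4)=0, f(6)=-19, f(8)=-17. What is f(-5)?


Reading from the table at x = -5

17


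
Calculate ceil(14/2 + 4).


14/2 = 7
7 + 4 = 11
ceil(11) = 11

11


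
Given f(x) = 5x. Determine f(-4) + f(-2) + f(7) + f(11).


f(-4) = -20
f(-2) = -10
f(7) = 35
f(11) = 55
Sum = 60

60


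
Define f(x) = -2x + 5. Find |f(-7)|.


f(-7) = 19
|19| = 19

19


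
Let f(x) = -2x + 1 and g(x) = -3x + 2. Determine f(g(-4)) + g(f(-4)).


f(g(-4)) = -27
g(f(-4)) = -25
Sum = -52

-52


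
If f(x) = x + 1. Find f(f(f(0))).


f(0) = 1
f(1) = 2
f(2) = 3

3


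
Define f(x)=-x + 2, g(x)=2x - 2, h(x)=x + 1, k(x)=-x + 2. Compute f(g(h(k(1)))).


k(1) = 1
h(1) = 2
g(2) = 2
f(2) = 0

0


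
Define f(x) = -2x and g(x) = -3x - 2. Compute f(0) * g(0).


0


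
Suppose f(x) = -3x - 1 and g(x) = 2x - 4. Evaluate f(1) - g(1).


f(1) = -4
g(1) = -2
Difference = -2

-2


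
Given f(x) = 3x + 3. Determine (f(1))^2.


f(1) = 6
(6)^2 = 36

36


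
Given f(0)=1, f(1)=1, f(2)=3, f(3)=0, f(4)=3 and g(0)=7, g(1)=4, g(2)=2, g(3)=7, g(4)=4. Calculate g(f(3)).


f(3) = 0
g(0) = 7

7


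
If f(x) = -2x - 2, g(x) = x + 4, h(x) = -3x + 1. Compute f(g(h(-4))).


h(-4) = 13
g(13) = 17
f(17) = -36

-36


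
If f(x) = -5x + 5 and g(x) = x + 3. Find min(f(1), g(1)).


0


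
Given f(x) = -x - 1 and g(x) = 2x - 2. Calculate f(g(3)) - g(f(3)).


f(g(3)) = -5
g(f(3)) = -10
Difference = 5

5


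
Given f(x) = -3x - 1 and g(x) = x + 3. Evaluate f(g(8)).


g(8) = 11
f(11) = -34

-34


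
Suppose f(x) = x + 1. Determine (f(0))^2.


f(0) = 1
(1)^2 = 1

1


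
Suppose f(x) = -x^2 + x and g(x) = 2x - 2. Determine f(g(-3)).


g(-3) = -8
f(-8) = (-1)*(-8)^2 + 1*(-8) = -72

-72


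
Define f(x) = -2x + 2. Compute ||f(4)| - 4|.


f(4) = -6
|-6| = 6
|6 - 4| = 2

2


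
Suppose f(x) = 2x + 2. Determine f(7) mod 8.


f(7) = 16
16 mod 8 = 0

0


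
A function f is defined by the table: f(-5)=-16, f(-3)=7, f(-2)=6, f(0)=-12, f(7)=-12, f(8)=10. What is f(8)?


Reading from the table at x = 8

10


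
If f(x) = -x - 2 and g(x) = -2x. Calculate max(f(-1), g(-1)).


f(-1) = -1
g(-1) = 2
max = 2

2


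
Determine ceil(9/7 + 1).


9/7 = 1.2857
1.2857 + 1 = 2.2857
ceil(2.2857) = 3

3


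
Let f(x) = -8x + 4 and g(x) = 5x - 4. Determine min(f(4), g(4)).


f(4) = -28
g(4) = 16
min = -28

-28


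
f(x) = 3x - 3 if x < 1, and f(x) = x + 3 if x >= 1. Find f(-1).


-1 satisfies x < 1
f(-1) = -6

-6


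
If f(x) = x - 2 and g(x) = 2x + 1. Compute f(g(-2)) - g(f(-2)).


f(g(-2)) = -5
g(f(-2)) = -7
Difference = 2

2


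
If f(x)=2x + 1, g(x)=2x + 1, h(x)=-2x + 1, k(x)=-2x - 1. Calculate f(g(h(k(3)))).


k(3) = -7
h(-7) = 15
g(15) = 31
f(31) = 63

63


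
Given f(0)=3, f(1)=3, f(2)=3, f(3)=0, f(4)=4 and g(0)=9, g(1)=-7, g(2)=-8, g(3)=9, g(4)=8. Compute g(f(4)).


f(4) = 4
g(4) = 8

8


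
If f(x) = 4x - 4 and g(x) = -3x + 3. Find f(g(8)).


g(8) = -21
f(-21) = -88

-88


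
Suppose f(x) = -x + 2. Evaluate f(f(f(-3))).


f(-3) = 5
f(5) = -3
f(-3) = 5

5


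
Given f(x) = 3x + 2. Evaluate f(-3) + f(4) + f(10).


f(-3) = -7
f(4) = 14
f(10) = 32
Sum = 39

39


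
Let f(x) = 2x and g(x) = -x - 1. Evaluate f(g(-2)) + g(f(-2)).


f(g(-2)) = 2
g(f(-2)) = 3
Sum = 5

5


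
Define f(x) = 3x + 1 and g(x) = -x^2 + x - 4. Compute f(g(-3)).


g(-3) = -16
f(-16) = -47

-47


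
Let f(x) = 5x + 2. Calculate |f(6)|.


f(6) = 32
|32| = 32

32


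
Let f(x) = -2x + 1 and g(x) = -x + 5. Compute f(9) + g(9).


f(9) = -17
g(9) = -4
Sum = -21

-21


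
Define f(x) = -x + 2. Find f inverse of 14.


-12


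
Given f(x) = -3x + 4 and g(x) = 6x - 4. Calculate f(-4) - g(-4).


44


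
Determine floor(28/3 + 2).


28/3 = 9.3333
9.3333 + 2 = 11.3333
floor(11.3333) = 11

11


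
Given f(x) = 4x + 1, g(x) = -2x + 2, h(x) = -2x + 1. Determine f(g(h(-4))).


h(-4) = 9
g(9) = -16
f(-16) = -63

-63


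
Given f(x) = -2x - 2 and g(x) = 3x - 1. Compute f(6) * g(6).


-238


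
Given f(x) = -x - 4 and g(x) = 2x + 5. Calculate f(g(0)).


g(0) = 5
f(5) = -9

-9


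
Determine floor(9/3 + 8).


9/3 = 3
3 + 8 = 11
floor(11) = 11

11


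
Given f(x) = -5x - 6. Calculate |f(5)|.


f(5) = -31
|-31| = 31

31


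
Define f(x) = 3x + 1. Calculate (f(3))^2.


100


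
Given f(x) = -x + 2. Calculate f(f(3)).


f(3) = -1
f(-1) = 3

3


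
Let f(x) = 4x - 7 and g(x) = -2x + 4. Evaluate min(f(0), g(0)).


f(0) = -7
g(0) = 4
min = -7

-7


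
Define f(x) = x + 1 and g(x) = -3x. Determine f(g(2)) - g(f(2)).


f(g(2)) = -5
g(f(2)) = -9
Difference = 4

4


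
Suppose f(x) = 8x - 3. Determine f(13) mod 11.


f(13) = 101
101 mod 11 = 2

2


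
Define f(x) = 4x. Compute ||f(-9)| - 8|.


f(-9) = -36
|-36| = 36
|36 - 8| = 28

28


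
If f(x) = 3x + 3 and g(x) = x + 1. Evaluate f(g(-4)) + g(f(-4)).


f(g(-4)) = -6
g(f(-4)) = -8
Sum = -14

-14


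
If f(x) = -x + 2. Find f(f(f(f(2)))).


f(2) = 0
f(0) = 2
f(2) = 0
f(0) = 2

2


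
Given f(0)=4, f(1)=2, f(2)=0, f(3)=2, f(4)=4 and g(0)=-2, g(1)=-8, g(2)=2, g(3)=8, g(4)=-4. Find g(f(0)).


f(0) = 4
g(4) = -4

-4


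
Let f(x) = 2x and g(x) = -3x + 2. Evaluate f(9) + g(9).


-7


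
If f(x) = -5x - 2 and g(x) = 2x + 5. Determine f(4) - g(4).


f(4) = -22
g(4) = 13
Difference = -35

-35


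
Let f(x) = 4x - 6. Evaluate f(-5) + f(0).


f(-5) = -26
f(0) = -6
Sum = -32

-32


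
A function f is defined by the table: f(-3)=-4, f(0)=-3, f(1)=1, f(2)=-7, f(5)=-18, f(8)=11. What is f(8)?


Reading from the table at x = 8

11


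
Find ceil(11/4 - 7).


11/4 = 2.75
2.75 - 7 = -4.25
ceil(-4.25) = -4

-4


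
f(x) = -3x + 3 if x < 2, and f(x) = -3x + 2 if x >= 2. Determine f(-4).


15


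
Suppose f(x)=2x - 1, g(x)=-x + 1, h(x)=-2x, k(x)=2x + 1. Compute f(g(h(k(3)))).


29


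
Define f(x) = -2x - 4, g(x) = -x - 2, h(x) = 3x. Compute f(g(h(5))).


h(5) = 15
g(15) = -17
f(-17) = 30

30


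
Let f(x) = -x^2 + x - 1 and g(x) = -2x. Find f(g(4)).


g(4) = -8
f(-8) = (-1)*(-8)^2 + 1*(-8) - 1 = -73

-73


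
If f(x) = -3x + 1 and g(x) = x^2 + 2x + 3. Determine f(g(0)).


-8


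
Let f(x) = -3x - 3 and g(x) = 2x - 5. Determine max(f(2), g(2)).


f(2) = -9
g(2) = -1
max = -1

-1


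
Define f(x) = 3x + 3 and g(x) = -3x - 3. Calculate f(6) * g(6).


f(6) = 21
g(6) = -21
Product = -441

-441


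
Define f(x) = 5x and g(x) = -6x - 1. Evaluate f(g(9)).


g(9) = -55
f(-55) = -275

-275


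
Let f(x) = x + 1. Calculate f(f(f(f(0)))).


f(0) = 1
f(1) = 2
f(2) = 3
f(3) = 4

4


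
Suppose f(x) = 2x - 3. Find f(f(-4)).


-25


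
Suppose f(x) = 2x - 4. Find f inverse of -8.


Solve 2x - 4 = -8
x = (-8 + 4) / 2 = -2

-2


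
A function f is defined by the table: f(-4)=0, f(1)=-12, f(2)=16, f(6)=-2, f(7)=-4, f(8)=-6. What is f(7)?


Reading from the table at x = 7

-4


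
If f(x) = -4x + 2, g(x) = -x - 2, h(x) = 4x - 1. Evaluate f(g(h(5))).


h(5) = 19
g(19) = -21
f(-21) = 86

86


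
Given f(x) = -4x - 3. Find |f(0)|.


f(0) = -3
|-3| = 3

3


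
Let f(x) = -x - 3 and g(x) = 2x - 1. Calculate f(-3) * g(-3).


f(-3) = 0
g(-3) = -7
Product = 0

0


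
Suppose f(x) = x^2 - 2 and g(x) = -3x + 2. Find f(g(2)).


14


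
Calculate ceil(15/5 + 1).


4


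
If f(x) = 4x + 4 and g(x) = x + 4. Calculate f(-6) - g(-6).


f(-6) = -20
g(-6) = -2
Difference = -18

-18


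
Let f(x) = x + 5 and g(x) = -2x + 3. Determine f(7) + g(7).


1


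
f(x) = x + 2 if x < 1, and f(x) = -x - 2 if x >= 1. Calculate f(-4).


-4 satisfies x < 1
f(-4) = -2

-2


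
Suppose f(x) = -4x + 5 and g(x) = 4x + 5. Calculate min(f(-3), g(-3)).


f(-3) = 17
g(-3) = -7
min = -7

-7


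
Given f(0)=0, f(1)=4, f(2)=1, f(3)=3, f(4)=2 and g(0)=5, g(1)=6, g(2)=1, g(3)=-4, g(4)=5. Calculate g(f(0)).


f(0) = 0
g(0) = 5

5


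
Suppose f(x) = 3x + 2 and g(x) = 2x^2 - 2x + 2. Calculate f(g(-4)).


g(-4) = 42
f(42) = 128

128


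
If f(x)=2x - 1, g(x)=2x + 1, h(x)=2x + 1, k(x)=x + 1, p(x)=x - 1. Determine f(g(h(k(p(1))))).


p(1) = 0
k(0) = 1
h(1) = 3
g(3) = 7
f(7) = 13

13


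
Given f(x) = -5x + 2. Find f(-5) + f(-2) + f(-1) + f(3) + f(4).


15


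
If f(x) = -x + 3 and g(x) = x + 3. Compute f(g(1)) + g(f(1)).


f(g(1)) = -1
g(f(1)) = 5
Sum = 4

4


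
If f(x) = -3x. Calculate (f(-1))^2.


f(-1) = 3
(3)^2 = 9

9


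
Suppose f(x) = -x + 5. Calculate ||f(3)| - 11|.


f(3) = 2
|2| = 2
|2 - 11| = 9

9


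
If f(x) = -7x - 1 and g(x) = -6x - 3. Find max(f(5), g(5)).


f(5) = -36
g(5) = -33
max = -33

-33


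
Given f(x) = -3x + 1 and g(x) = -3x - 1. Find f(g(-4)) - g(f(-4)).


f(g(-4)) = -32
g(f(-4)) = -40
Difference = 8

8


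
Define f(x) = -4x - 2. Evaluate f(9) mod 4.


2


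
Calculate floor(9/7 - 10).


9/7 = 1.2857
1.2857 - 10 = -8.7143
floor(-8.7143) = -9

-9


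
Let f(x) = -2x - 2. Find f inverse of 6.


Solve -2x - 2 = 6
x = (6 + 2) / (-2) = -4

-4


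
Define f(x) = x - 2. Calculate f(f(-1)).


-5


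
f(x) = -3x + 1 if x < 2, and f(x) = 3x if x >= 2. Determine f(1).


1 satisfies x < 2
f(1) = -2

-2


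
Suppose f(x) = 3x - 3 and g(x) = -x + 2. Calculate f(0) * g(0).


f(0) = -3
g(0) = 2
Product = -6

-6


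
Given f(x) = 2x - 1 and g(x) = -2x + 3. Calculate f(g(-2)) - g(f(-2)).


f(g(-2)) = 13
g(f(-2)) = 13
Difference = 0

0


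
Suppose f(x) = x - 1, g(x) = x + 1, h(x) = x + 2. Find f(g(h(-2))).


h(-2) = 0
g(0) = 1
f(1) = 0

0


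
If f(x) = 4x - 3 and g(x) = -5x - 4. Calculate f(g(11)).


g(11) = -59
f(-59) = -239

-239


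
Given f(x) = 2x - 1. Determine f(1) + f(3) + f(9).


f(1) = 1
f(3) = 5
f(9) = 17
Sum = 23

23


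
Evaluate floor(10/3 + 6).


9


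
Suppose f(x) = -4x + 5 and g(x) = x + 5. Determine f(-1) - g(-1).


f(-1) = 9
g(-1) = 4
Difference = 5

5


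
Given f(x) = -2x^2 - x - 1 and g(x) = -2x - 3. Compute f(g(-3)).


g(-3) = 3
f(3) = (-2)*(3)^2 - 1*(3) - 1 = -22

-22


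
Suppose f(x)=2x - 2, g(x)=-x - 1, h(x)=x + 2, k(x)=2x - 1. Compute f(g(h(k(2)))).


-14


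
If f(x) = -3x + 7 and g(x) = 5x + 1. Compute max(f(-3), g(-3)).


16


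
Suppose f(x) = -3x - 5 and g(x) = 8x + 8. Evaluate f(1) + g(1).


f(1) = -8
g(1) = 16
Sum = 8

8


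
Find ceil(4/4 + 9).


4/4 = 1
1 + 9 = 10
ceil(10) = 10

10


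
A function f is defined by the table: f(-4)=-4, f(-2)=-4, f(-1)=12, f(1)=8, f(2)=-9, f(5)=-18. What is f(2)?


Reading from the table at x = 2

-9


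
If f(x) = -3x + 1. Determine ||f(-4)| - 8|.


f(-4) = 13
|13| = 13
|13 - 8| = 5

5


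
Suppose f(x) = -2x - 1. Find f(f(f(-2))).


f(-2) = 3
f(3) = -7
f(-7) = 13

13


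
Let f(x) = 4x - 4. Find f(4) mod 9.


f(4) = 12
12 mod 9 = 3

3


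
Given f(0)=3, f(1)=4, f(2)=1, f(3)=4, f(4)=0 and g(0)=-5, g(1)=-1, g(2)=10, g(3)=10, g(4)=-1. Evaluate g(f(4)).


f(4) = 0
g(0) = -5

-5


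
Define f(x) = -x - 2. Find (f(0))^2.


f(0) = -2
(-2)^2 = 4

4


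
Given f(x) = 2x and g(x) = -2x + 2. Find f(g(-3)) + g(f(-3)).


f(g(-3)) = 16
g(f(-3)) = 14
Sum = 30

30


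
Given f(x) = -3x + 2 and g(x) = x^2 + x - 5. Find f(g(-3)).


g(-3) = 1
f(1) = -1

-1


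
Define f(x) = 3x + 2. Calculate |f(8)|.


26


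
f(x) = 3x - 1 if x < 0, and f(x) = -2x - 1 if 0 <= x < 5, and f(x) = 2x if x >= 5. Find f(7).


14


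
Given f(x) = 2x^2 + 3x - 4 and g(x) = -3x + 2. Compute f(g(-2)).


148


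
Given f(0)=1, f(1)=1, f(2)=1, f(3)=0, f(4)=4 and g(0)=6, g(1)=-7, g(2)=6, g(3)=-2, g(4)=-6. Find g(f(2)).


f(2) = 1
g(1) = -7

-7


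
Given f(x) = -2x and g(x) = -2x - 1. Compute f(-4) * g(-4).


f(-4) = 8
g(-4) = 7
Product = 56

56


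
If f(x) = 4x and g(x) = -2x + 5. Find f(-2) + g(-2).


f(-2) = -8
g(-2) = 9
Sum = 1

1


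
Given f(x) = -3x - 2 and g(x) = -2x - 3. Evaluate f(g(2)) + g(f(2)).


f(g(2)) = 19
g(f(2)) = 13
Sum = 32

32


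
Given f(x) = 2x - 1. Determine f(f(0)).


f(0) = -1
f(-1) = -3

-3


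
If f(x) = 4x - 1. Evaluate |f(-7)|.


f(-7) = -29
|-29| = 29

29


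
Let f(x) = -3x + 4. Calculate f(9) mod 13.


f(9) = -23
-23 mod 13 = 3

3


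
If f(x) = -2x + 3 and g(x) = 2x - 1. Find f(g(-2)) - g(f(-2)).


f(g(-2)) = 13
g(f(-2)) = 13
Difference = 0

0


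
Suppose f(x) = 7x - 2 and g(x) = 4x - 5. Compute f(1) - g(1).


f(1) = 5
g(1) = -1
Difference = 6

6


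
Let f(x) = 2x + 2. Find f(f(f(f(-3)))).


f(-3) = -4
f(-4) = -6
f(-6) = -10
f(-10) = -18

-18


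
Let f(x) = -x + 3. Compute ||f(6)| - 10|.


f(6) = -3
|-3| = 3
|3 - 10| = 7

7


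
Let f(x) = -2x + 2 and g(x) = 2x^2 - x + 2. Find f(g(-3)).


g(-3) = 23
f(23) = -44

-44


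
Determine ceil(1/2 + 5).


1/2 = 0.5
0.5 + 5 = 5.5
ceil(5.5) = 6

6


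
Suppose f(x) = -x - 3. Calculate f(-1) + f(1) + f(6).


-15


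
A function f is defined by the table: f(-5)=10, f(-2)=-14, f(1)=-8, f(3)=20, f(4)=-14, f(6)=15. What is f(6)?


Reading from the table at x = 6

15


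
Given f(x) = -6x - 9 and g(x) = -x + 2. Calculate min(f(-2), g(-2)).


f(-2) = 3
g(-2) = 4
min = 3

3


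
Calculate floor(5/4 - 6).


5/4 = 1.25
1.25 - 6 = -4.75
floor(-4.75) = -5

-5


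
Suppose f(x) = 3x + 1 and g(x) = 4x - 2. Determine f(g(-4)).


g(-4) = -18
f(-18) = -53

-53


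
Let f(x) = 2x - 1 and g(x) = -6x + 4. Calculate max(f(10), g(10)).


f(10) = 19
g(10) = -56
max = 19

19


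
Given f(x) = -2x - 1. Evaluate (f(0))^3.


-1


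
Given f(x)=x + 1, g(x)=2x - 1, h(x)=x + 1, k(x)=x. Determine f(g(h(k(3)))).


8


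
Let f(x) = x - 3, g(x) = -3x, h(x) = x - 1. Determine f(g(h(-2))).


6


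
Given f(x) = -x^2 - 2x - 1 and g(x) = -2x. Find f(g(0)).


-1


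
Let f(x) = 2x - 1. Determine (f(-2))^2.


f(-2) = -5
(-5)^2 = 25

25


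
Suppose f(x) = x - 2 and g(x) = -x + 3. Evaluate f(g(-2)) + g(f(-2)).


10


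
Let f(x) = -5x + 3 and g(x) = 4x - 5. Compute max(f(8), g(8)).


f(8) = -37
g(8) = 27
max = 27

27


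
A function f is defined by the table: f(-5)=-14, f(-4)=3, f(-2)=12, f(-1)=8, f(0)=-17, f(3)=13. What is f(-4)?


Reading from the table at x = -4

3


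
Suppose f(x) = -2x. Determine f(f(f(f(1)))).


f(1) = -2
f(-2) = 4
f(4) = -8
f(-8) = 16

16


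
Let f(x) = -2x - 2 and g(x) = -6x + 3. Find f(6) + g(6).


f(6) = -14
g(6) = -33
Sum = -47

-47


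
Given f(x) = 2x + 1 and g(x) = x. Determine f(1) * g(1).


f(1) = 3
g(1) = 1
Product = 3

3


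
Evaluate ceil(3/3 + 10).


3/3 = 1
1 + 10 = 11
ceil(11) = 11

11


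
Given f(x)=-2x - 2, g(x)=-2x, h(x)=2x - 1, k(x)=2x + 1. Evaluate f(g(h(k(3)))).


k(3) = 7
h(7) = 13
g(13) = -26
f(-26) = 50

50


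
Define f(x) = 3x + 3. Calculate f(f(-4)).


f(-4) = -9
f(-9) = -24

-24


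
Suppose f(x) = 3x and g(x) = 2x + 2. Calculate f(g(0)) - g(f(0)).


4


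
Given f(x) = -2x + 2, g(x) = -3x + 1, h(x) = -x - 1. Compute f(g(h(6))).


h(6) = -7
g(-7) = 22
f(22) = -42

-42


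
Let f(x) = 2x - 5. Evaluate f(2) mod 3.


2


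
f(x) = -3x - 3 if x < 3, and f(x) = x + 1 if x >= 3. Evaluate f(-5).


-5 satisfies x < 3
f(-5) = 12

12


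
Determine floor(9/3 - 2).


1


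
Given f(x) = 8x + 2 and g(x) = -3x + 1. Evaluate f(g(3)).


g(3) = -8
f(-8) = -62

-62


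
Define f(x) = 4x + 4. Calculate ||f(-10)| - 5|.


31


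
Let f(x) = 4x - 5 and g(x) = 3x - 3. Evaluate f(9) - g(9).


f(9) = 31
g(9) = 24
Difference = 7

7


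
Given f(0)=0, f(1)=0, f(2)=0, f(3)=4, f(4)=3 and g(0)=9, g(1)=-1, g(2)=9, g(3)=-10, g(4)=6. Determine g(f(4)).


f(4) = 3
g(3) = -10

-10


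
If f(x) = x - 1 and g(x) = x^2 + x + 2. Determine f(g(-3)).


g(-3) = 8
f(8) = 7

7


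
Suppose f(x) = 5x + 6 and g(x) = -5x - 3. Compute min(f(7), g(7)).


f(7) = 41
g(7) = -38
min = -38

-38


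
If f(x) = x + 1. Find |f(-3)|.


f(-3) = -2
|-2| = 2

2


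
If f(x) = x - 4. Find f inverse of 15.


Solve x - 4 = 15
x = (15 + 4) / 1 = 19

19


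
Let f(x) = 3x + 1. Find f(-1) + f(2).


f(-1) = -2
f(2) = 7
Sum = 5

5


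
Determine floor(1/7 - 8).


1/7 = 0.1429
0.1429 - 8 = -7.8571
floor(-7.8571) = -8

-8


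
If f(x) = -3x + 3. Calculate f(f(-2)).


f(-2) = 9
f(9) = -24

-24


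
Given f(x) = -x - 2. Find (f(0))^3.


f(0) = -2
(-2)^3 = -8

-8


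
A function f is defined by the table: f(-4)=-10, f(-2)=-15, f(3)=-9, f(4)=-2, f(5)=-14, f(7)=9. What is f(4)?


Reading from the table at x = 4

-2


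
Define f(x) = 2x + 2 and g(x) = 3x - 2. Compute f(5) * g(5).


f(5) = 12
g(5) = 13
Product = 156

156


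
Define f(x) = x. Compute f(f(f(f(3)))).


f(3) = 3
f(3) = 3
f(3) = 3
f(3) = 3

3


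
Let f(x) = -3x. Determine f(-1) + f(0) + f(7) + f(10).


f(-1) = 3
f(0) = 0
f(7) = -21
f(10) = -30
Sum = -48

-48


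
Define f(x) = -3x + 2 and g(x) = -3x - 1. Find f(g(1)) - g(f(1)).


f(g(1)) = 14
g(f(1)) = 2
Difference = 12

12


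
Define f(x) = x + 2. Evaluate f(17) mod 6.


f(17) = 19
19 mod 6 = 1

1


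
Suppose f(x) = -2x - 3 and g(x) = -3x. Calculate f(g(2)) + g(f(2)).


f(g(2)) = 9
g(f(2)) = 21
Sum = 30

30


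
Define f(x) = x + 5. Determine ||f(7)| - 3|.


f(7) = 12
|12| = 12
|12 - 3| = 9

9


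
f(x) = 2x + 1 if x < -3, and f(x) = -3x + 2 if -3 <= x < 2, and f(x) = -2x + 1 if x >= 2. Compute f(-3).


-3 satisfies -3 <= x < 2
f(-3) = 11

11


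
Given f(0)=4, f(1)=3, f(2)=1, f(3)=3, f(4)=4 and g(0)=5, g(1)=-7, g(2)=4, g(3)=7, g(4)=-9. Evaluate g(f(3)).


f(3) = 3
g(3) = 7

7


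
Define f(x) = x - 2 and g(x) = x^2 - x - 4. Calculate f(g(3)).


0


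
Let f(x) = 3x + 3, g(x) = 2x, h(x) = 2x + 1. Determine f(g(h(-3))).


h(-3) = -5
g(-5) = -10
f(-10) = -27

-27


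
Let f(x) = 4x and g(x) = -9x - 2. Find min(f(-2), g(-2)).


-8


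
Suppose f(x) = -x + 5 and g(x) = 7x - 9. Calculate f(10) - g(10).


f(10) = -5
g(10) = 61
Difference = -66

-66


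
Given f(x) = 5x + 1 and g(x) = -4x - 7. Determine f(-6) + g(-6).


-12


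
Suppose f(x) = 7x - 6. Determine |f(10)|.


f(10) = 64
|64| = 64

64


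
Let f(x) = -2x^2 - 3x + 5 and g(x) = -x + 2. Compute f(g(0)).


g(0) = 2
f(2) = (-2)*(2)^2 - 3*(2) + 5 = -9

-9


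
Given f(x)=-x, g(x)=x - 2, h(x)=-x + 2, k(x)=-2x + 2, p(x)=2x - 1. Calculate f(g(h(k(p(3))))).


p(3) = 5
k(5) = -8
h(-8) = 10
g(10) = 8
f(8) = -8

-8


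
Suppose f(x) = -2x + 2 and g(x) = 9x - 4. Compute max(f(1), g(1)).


f(1) = 0
g(1) = 5
max = 5

5


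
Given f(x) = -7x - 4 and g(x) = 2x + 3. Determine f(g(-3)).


g(-3) = -3
f(-3) = 17

17


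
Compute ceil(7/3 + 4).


7


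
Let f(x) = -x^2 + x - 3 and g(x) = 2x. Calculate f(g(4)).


g(4) = 8
f(8) = (-1)*(8)^2 + 1*(8) - 3 = -59

-59


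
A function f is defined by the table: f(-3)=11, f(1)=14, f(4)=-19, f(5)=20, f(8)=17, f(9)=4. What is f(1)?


Reading from the table at x = 1

14


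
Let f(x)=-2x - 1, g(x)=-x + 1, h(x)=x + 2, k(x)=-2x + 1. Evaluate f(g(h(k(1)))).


k(1) = -1
h(-1) = 1
g(1) = 0
f(0) = -1

-1


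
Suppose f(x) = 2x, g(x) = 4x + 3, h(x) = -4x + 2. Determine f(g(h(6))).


h(6) = -22
g(-22) = -85
f(-85) = -170

-170


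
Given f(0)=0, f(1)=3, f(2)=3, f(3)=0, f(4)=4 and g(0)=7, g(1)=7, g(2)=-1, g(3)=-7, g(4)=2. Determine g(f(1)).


f(1) = 3
g(3) = -7

-7


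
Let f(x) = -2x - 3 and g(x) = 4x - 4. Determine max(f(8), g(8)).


f(8) = -19
g(8) = 28
max = 28

28


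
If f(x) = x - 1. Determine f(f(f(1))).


f(1) = 0
f(0) = -1
f(-1) = -2

-2


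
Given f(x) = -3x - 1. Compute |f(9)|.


f(9) = -28
|-28| = 28

28


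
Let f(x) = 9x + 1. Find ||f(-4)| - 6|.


f(-4) = -35
|-35| = 35
|35 - 6| = 29

29


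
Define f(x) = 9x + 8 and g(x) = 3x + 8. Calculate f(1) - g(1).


6


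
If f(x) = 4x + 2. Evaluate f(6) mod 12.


f(6) = 26
26 mod 12 = 2

2


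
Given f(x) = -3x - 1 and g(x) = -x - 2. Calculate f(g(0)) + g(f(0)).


f(g(0)) = 5
g(f(0)) = -1
Sum = 4

4


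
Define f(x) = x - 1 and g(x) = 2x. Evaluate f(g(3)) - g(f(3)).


f(g(3)) = 5
g(f(3)) = 4
Difference = 1

1


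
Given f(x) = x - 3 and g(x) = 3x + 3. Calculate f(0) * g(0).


f(0) = -3
g(0) = 3
Product = -9

-9


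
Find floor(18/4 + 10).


18/4 = 4.5
4.5 + 10 = 14.5
floor(14.5) = 14

14


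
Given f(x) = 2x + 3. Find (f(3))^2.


f(3) = 9
(9)^2 = 81

81


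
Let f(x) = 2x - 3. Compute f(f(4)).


f(4) = 5
f(5) = 7

7


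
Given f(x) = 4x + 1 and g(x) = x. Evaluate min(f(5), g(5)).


f(5) = 21
g(5) = 5
min = 5

5


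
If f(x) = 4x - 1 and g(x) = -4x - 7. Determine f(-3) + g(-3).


f(-3) = -13
g(-3) = 5
Sum = -8

-8


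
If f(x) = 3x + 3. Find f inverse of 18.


Solve 3x + 3 = 18
x = (18 - 3) / 3 = 5

5


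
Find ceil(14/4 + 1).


14/4 = 3.5
3.5 + 1 = 4.5
ceil(4.5) = 5

5


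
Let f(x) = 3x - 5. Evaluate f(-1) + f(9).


f(-1) = -8
f(9) = 22
Sum = 14

14


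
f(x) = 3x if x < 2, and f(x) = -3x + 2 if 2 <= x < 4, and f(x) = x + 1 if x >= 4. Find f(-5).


-15


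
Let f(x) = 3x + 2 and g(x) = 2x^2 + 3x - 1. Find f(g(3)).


80


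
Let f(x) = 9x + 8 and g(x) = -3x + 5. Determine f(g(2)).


g(2) = -1
f(-1) = -1

-1


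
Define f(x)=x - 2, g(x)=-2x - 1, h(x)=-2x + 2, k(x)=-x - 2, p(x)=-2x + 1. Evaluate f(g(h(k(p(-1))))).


p(-1) = 3
k(3) = -5
h(-5) = 12
g(12) = -25
f(-25) = -27

-27


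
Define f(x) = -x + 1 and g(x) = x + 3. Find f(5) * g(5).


-32


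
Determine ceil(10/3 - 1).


10/3 = 3.3333
3.3333 - 1 = 2.3333
ceil(2.3333) = 3

3


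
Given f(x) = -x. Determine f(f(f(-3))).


f(-3) = 3
f(3) = -3
f(-3) = 3

3


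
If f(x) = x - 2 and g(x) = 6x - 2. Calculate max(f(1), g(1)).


f(1) = -1
g(1) = 4
max = 4

4


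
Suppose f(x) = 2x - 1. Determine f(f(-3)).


-15


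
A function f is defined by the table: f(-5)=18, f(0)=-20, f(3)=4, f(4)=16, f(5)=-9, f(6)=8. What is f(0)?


Reading from the table at x = 0

-20


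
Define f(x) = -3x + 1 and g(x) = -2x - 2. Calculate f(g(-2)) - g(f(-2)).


11


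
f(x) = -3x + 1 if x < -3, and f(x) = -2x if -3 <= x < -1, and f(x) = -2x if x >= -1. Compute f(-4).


-4 satisfies x < -3
f(-4) = 13

13


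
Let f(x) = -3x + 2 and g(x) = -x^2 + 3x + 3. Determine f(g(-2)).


g(-2) = -7
f(-7) = 23

23


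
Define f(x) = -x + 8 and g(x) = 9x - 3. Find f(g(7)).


g(7) = 60
f(60) = -52

-52


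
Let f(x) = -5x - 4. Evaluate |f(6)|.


34


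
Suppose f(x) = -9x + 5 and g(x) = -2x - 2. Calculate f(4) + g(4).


f(4) = -31
g(4) = -10
Sum = -41

-41


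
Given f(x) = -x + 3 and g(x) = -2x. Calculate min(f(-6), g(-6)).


f(-6) = 9
g(-6) = 12
min = 9

9


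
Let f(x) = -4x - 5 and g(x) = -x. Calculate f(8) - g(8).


f(8) = -37
g(8) = -8
Difference = -29

-29


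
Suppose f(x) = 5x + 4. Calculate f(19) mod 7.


f(19) = 99
99 mod 7 = 1

1


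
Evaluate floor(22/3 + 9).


22/3 = 7.3333
7.3333 + 9 = 16.3333
floor(16.3333) = 16

16


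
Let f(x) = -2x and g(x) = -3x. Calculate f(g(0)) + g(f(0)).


f(g(0)) = 0
g(f(0)) = 0
Sum = 0

0


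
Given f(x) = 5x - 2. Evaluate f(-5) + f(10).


f(-5) = -27
f(10) = 48
Sum = 21

21


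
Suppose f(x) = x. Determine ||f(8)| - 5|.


f(8) = 8
|8| = 8
|8 - 5| = 3

3


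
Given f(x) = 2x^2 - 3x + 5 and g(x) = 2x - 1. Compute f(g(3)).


g(3) = 5
f(5) = 2*(5)^2 - 3*(5) + 5 = 40

40


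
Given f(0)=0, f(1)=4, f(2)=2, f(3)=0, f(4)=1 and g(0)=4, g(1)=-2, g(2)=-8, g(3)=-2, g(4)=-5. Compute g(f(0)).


f(0) = 0
g(0) = 4

4


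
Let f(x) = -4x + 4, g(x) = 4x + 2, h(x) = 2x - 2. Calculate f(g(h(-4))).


h(-4) = -10
g(-10) = -38
f(-38) = 156

156


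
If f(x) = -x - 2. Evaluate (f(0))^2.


4


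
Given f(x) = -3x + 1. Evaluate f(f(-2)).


f(-2) = 7
f(7) = -20

-20


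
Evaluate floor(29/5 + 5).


29/5 = 5.8
5.8 + 5 = 10.8
floor(10.8) = 10

10


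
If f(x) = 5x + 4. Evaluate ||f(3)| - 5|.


14


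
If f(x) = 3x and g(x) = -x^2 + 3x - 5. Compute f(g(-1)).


g(-1) = -9
f(-9) = -27

-27


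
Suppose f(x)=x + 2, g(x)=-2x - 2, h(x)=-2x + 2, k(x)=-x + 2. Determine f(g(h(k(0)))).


k(0) = 2
h(2) = -2
g(-2) = 2
f(2) = 4

4


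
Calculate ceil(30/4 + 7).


30/4 = 7.5
7.5 + 7 = 14.5
ceil(14.5) = 15

15


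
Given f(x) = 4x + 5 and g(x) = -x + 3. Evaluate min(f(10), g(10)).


f(10) = 45
g(10) = -7
min = -7

-7


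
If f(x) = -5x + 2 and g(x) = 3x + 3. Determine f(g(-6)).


g(-6) = -15
f(-15) = 77

77


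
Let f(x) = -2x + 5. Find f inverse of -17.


Solve -2x + 5 = -17
x = (-17 - 5) / (-2) = 11

11


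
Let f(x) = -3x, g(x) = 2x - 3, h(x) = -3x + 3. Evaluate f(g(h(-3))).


-63


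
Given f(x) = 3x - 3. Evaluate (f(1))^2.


0


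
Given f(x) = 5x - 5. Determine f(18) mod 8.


f(18) = 85
85 mod 8 = 5

5


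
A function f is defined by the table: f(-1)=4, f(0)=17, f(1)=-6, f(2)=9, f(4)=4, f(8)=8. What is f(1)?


Reading from the table at x = 1

-6


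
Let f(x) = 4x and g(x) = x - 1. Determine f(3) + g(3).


14


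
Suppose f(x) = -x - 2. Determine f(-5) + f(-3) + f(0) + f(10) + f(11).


-23


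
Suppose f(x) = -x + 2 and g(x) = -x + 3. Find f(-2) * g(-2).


f(-2) = 4
g(-2) = 5
Product = 20

20


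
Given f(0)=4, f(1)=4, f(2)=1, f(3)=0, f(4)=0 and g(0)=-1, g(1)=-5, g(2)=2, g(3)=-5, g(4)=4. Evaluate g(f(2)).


-5


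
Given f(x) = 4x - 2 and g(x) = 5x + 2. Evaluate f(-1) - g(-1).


-3


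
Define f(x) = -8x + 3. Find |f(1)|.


5


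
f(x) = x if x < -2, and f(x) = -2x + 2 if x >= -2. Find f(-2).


-2 satisfies x >= -2
f(-2) = 6

6


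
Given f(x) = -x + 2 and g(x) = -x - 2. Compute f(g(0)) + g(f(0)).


f(g(0)) = 4
g(f(0)) = -4
Sum = 0

0


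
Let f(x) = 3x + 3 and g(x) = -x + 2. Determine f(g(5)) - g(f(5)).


f(g(5)) = -6
g(f(5)) = -16
Difference = 10

10


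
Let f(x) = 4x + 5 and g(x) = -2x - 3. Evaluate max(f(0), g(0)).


f(0) = 5
g(0) = -3
max = 5

5


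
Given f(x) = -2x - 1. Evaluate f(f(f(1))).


f(1) = -3
f(-3) = 5
f(5) = -11

-11


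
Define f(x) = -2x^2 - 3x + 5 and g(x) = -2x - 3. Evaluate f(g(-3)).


g(-3) = 3
f(3) = (-2)*(3)^2 - 3*(3) + 5 = -22

-22


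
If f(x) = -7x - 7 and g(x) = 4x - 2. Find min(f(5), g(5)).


f(5) = -42
g(5) = 18
min = -42

-42


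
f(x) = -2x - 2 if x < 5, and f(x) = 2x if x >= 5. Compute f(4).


4 satisfies x < 5
f(4) = -10

-10


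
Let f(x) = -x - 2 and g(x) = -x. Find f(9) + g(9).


f(9) = -11
g(9) = -9
Sum = -20

-20


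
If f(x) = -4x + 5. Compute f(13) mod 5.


f(13) = -47
-47 mod 5 = 3

3


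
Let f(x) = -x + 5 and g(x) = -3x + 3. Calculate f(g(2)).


g(2) = -3
f(-3) = 8

8


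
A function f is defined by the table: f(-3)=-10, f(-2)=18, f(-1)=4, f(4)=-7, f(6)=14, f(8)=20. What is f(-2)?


Reading from the table at x = -2

18


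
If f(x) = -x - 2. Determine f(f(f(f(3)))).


f(3) = -5
f(-5) = 3
f(3) = -5
f(-5) = 3

3


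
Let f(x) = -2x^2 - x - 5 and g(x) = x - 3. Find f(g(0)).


g(0) = -3
f(-3) = (-2)*(-3)^2 - 1*(-3) - 5 = -20

-20


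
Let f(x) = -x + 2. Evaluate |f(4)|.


f(4) = -2
|-2| = 2

2


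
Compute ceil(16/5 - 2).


16/5 = 3.2
3.2 - 2 = 1.2
ceil(1.2) = 2

2


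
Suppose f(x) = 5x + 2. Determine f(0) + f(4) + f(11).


f(0) = 2
f(4) = 22
f(11) = 57
Sum = 81

81


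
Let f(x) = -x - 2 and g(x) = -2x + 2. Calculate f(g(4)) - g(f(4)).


f(g(4)) = 4
g(f(4)) = 14
Difference = -10

-10


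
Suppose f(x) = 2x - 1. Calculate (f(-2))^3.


f(-2) = -5
(-5)^3 = -125

-125


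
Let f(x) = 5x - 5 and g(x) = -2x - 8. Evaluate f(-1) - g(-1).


f(-1) = -10
g(-1) = -6
Difference = -4

-4


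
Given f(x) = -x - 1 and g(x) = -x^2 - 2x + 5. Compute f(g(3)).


g(3) = -10
f(-10) = 9

9


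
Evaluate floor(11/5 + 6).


11/5 = 2.2
2.2 + 6 = 8.2
floor(8.2) = 8

8


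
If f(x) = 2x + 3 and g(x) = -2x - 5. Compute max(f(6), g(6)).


f(6) = 15
g(6) = -17
max = 15

15


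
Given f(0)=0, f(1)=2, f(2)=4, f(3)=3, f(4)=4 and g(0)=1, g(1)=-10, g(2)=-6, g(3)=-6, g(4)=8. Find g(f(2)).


f(2) = 4
g(4) = 8

8


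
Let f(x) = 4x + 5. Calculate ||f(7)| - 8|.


f(7) = 33
|33| = 33
|33 - 8| = 25

25


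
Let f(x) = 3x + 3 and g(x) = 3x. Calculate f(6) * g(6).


f(6) = 21
g(6) = 18
Product = 378

378


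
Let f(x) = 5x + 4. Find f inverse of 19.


Solve 5x + 4 = 19
x = (19 - 4) / 5 = 3

3


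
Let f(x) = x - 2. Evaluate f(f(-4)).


f(-4) = -6
f(-6) = -8

-8


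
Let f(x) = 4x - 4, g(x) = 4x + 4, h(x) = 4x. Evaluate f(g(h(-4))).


h(-4) = -16
g(-16) = -60
f(-60) = -244

-244


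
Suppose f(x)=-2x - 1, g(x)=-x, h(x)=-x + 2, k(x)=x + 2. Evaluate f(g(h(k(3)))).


-7


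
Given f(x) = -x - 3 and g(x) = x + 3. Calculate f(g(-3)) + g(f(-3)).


f(g(-3)) = -3
g(f(-3)) = 3
Sum = 0

0


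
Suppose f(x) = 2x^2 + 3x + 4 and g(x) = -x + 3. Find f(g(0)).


g(0) = 3
f(3) = 2*(3)^2 + 3*(3) + 4 = 31

31


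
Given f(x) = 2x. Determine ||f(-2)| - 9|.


f(-2) = -4
|-4| = 4
|4 - 9| = 5

5


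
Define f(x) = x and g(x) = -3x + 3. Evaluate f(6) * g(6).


f(6) = 6
g(6) = -15
Product = -90

-90


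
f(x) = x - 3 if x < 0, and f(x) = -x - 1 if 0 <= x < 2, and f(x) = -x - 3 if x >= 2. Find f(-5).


-8


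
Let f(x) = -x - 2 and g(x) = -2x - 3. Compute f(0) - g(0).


1


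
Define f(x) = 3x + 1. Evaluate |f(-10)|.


f(-10) = -29
|-29| = 29

29


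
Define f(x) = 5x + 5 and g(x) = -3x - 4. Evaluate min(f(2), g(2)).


f(2) = 15
g(2) = -10
min = -10

-10


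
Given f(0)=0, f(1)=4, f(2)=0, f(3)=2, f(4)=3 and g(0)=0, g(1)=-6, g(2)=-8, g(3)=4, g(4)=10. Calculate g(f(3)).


f(3) = 2
g(2) = -8

-8


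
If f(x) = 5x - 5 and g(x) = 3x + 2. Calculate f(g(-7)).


g(-7) = -19
f(-19) = -100

-100


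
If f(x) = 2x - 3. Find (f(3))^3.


f(3) = 3
(3)^3 = 27

27


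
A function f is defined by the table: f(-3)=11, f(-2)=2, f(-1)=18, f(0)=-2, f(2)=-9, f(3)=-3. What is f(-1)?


Reading from the table at x = -1

18


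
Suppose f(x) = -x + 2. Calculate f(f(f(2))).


f(2) = 0
f(0) = 2
f(2) = 0

0


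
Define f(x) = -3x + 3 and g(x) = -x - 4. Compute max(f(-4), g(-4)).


f(-4) = 15
g(-4) = 0
max = 15

15


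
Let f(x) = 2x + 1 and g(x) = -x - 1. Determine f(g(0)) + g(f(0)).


f(g(0)) = -1
g(f(0)) = -2
Sum = -3

-3


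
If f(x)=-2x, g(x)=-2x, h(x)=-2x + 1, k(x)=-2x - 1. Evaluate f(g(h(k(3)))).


60


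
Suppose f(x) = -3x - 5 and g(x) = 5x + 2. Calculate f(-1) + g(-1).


-5


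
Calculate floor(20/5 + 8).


12


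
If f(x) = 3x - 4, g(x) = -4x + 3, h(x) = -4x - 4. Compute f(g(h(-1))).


h(-1) = 0
g(0) = 3
f(3) = 5

5


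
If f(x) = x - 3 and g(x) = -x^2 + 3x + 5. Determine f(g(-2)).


g(-2) = -5
f(-5) = -8

-8


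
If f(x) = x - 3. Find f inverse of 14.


Solve x - 3 = 14
x = (14 + 3) / 1 = 17

17


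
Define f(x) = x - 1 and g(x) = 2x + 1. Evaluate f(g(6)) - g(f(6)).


f(g(6)) = 12
g(f(6)) = 11
Difference = 1

1


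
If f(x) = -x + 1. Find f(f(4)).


f(4) = -3
f(-3) = 4

4


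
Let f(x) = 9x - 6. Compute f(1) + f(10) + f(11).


f(1) = 3
f(10) = 84
f(11) = 93
Sum = 180

180


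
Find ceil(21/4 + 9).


21/4 = 5.25
5.25 + 9 = 14.25
ceil(14.25) = 15

15


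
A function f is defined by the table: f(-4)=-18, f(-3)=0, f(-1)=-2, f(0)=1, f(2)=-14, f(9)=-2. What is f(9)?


Reading from the table at x = 9

-2


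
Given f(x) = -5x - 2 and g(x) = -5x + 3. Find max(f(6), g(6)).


f(6) = -32
g(6) = -27
max = -27

-27


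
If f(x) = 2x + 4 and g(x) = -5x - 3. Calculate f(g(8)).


-82


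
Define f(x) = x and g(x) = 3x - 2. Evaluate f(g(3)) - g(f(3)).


f(g(3)) = 7
g(f(3)) = 7
Difference = 0

0


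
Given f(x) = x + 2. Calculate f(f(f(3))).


f(3) = 5
f(5) = 7
f(7) = 9

9


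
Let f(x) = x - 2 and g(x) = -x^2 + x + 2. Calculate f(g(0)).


g(0) = 2
f(2) = 0

0


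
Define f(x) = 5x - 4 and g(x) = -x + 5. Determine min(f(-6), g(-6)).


f(-6) = -34
g(-6) = 11
min = -34

-34


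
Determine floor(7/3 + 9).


7/3 = 2.3333
2.3333 + 9 = 11.3333
floor(11.3333) = 11

11


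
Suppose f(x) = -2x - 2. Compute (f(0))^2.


f(0) = -2
(-2)^2 = 4

4


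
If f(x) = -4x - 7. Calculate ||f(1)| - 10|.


f(1) = -11
|-11| = 11
|11 - 10| = 1

1


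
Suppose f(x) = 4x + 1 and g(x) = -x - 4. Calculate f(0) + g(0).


f(0) = 1
g(0) = -4
Sum = -3

-3


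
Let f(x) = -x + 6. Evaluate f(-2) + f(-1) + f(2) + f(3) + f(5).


f(-2) = 8
f(-1) = 7
f(2) = 4
f(3) = 3
f(5) = 1
Sum = 23

23


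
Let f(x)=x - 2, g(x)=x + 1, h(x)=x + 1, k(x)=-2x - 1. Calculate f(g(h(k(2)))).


k(2) = -5
h(-5) = -4
g(-4) = -3
f(-3) = -5

-5


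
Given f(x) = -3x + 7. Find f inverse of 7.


Solve -3x + 7 = 7
x = (7 - 7) / (-3) = 0

0


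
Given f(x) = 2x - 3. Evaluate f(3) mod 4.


f(3) = 3
3 mod 4 = 3

3


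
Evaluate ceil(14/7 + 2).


14/7 = 2
2 + 2 = 4
ceil(4) = 4

4


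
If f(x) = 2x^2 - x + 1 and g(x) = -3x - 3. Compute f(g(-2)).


g(-2) = 3
f(3) = 2*(3)^2 - 1*(3) + 1 = 16

16


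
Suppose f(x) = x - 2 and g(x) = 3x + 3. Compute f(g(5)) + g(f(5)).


f(g(5)) = 16
g(f(5)) = 12
Sum = 28

28


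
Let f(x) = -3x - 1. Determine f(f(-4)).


f(-4) = 11
f(11) = -34

-34


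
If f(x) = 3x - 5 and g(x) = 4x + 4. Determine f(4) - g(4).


f(4) = 7
g(4) = 20
Difference = -13

-13


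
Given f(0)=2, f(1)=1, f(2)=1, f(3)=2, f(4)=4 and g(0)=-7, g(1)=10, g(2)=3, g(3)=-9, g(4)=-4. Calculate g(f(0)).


f(0) = 2
g(2) = 3

3


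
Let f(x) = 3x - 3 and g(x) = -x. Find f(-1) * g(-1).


f(-1) = -6
g(-1) = 1
Product = -6

-6


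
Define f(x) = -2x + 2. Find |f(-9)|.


f(-9) = 20
|20| = 20

20


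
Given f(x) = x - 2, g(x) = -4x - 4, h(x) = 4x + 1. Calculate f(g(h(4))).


h(4) = 17
g(17) = -72
f(-72) = -74

-74


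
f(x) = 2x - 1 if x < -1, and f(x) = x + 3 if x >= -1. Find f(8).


8 satisfies x >= -1
f(8) = 11

11


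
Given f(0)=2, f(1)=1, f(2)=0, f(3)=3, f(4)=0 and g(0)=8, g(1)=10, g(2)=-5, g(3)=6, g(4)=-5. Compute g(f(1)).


f(1) = 1
g(1) = 10

10


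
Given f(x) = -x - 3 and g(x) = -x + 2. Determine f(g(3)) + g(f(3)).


f(g(3)) = -2
g(f(3)) = 8
Sum = 6

6


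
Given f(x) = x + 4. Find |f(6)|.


f(6) = 10
|10| = 10

10


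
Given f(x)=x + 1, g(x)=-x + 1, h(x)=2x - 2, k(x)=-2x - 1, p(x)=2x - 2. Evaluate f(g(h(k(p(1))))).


6


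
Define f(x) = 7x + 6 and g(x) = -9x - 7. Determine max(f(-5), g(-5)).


38


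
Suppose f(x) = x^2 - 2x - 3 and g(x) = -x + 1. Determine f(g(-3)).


g(-3) = 4
f(4) = 1*(4)^2 - 2*(4) - 3 = 5

5


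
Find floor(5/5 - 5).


5/5 = 1
1 - 5 = -4
floor(-4) = -4

-4


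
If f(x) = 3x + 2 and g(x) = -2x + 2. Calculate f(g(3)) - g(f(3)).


f(g(3)) = -10
g(f(3)) = -20
Difference = 10

10


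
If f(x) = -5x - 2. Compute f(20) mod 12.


6


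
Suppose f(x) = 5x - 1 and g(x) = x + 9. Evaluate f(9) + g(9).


f(9) = 44
g(9) = 18
Sum = 62

62


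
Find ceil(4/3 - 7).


4/3 = 1.3333
1.3333 - 7 = -5.6667
ceil(-5.6667) = -5

-5


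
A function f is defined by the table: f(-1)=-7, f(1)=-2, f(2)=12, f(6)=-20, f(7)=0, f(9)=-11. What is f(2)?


Reading from the table at x = 2

12


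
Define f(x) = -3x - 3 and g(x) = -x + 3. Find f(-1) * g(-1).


f(-1) = 0
g(-1) = 4
Product = 0

0


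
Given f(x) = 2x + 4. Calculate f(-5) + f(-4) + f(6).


f(-5) = -6
f(-4) = -4
f(6) = 16
Sum = 6

6


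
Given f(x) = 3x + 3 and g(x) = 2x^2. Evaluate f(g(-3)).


g(-3) = 18
f(18) = 57

57


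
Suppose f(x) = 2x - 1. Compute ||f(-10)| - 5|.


16


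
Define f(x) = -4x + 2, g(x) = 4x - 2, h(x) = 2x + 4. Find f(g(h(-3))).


h(-3) = -2
g(-2) = -10
f(-10) = 42

42


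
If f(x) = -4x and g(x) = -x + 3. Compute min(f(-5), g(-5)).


f(-5) = 20
g(-5) = 8
min = 8

8


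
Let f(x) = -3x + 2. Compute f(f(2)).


f(2) = -4
f(-4) = 14

14
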